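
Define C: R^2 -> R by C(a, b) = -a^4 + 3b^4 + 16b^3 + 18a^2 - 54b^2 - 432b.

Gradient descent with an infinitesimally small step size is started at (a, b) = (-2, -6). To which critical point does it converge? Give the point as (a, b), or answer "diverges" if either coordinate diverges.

(0, -4)

C is separable, so gradient descent decouples: a follows -∂C/∂a, b follows -∂C/∂b.
∂C/∂a = -4a(a - 3)(a + 3); at a=-2 this is -40, so a increases.
∂C/∂b = 12(b - 3)(b + 3)(b + 4); at b=-6 this is -648, so b increases.
a converges to its nearest critical value 0 (a local min of the a-part); b converges to -4. The iterate converges to (0, -4).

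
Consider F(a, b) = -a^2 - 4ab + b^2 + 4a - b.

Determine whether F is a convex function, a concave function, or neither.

neither

F is quadratic, so its Hessian is the constant matrix H = [[-2, -4], [-4, 2]].
det(H) = -20, tr(H) = 0.
det(H) < 0, so H is indefinite: neither convex nor concave.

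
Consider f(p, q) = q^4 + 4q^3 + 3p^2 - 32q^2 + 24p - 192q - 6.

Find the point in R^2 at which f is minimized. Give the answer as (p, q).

f(p,q) separates as A(p) + B(q) − 6, so its minimum is min A + min B − 6.
A'(p) = 6p + 24 vanishes at p ∈ {-4}; B'(q) = 4(q - 4)(q + 3)(q + 4) vanishes at q ∈ {-4, -3, 4}.
Local minima of A (where A''>0): A(-4)=-48. Local minima of B: B(-4)=256, B(4)=-768.
So the global minimum of f is A(-4) + B(4) − 6 = -48 − 768 − 6 = -822, attained at (-4, 4).

(-4, 4)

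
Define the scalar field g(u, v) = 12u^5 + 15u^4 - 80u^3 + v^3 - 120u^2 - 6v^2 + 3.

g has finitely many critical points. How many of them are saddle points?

g separates as a function of u plus a function of v, so ∇g=0 decouples.
∂g/∂u = 60u(u - 2)(u + 1)(u + 2) = 0 at u ∈ {-2, -1, 0, 2}; ∂g/∂v = 3v(v - 4) = 0 at v ∈ {0, 4}.
The Hessian is diagonal: diag(g_uu, g_vv). Second derivatives: g_uu(-2)=-480, g_uu(-1)=180, g_uu(0)=-240, g_uu(2)=1440; g_vv(0)=-12, g_vv(4)=12.
Saddle points occur where the two diagonal entries have opposite signs: (-2, 4), (-1, 0), (0, 4), (2, 0). Count: 4.

4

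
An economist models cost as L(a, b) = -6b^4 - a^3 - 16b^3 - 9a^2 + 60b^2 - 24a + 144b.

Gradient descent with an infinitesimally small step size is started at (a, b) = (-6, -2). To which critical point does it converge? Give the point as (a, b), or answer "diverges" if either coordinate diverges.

L is separable, so gradient descent decouples: a follows -∂L/∂a, b follows -∂L/∂b.
∂L/∂a = -3(a + 2)(a + 4); at a=-6 this is -24, so a increases.
∂L/∂b = -24(b - 2)(b + 1)(b + 3); at b=-2 this is -96, so b increases.
a converges to its nearest critical value -4 (a local min of the a-part); b converges to -1. The iterate converges to (-4, -1).

(-4, -1)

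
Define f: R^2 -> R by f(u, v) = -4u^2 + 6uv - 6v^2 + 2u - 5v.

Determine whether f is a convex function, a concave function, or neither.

concave

f is quadratic, so its Hessian is the constant matrix H = [[-8, 6], [6, -12]].
det(H) = 60, tr(H) = -20.
det(H) > 0 and tr(H) < 0, so H is negative definite everywhere: concave.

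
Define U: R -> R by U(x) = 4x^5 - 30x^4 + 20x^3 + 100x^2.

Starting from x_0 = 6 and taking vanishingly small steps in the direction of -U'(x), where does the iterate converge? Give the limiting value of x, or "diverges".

5

U'(x) = 20x(x - 5)(x - 2)(x + 1), so U'(6) = 3360.
Gradient descent moves in the -U' direction, i.e. x is decreasing.
The nearest critical point in that direction is x = 5, where U'' = 1800 > 0 (a local minimum). The iterate converges there.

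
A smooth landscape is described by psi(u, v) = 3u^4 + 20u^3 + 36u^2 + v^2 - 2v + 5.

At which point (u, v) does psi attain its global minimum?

psi(u,v) separates as P(u) + Q(v) + 5, so its minimum is min P + min Q + 5.
P'(u) = 12u(u + 2)(u + 3) vanishes at u ∈ {-3, -2, 0}; Q'(v) = 2v - 2 vanishes at v ∈ {1}.
Local minima of P (where P''>0): P(-3)=27, P(0)=0. Local minima of Q: Q(1)=-1.
So the global minimum of psi is P(0) + Q(1) + 5 = 0 − 1 + 5 = 4, attained at (0, 1).

(0, 1)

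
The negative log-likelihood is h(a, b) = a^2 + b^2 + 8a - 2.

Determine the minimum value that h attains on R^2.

h(a,b) separates as P(a) + Q(b) − 2, so its minimum is min P + min Q − 2.
P'(a) = 2a + 8 vanishes at a ∈ {-4}; Q'(b) = 2b vanishes at b ∈ {0}.
Local minima of P (where P''>0): P(-4)=-16. Local minima of Q: Q(0)=0.
So the global minimum of h is P(-4) + Q(0) − 2 = -16 + 0 − 2 = -18, attained at (-4, 0).

-18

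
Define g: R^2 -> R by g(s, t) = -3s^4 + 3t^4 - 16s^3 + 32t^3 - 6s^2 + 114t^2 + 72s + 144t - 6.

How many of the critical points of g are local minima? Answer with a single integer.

g separates as a function of s plus a function of t, so ∇g=0 decouples.
∂g/∂s = -12(s - 1)(s + 2)(s + 3) = 0 at s ∈ {-3, -2, 1}; ∂g/∂t = 12(t + 1)(t + 3)(t + 4) = 0 at t ∈ {-4, -3, -1}.
The Hessian is diagonal: diag(g_ss, g_tt). Second derivatives: g_ss(-3)=-48, g_ss(-2)=36, g_ss(1)=-144; g_tt(-4)=36, g_tt(-3)=-24, g_tt(-1)=72.
Local minima occur where both diagonal entries positive: (-2, -4), (-2, -1). Count: 2.

2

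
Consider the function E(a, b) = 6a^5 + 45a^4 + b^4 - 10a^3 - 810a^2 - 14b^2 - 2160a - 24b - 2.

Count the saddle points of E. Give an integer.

6

E separates as a function of a plus a function of b, so ∇E=0 decouples.
∂E/∂a = 30(a - 3)(a + 2)(a + 3)(a + 4) = 0 at a ∈ {-4, -3, -2, 3}; ∂E/∂b = 4(b - 3)(b + 1)(b + 2) = 0 at b ∈ {-2, -1, 3}.
The Hessian is diagonal: diag(E_aa, E_bb). Second derivatives: E_aa(-4)=-420, E_aa(-3)=180, E_aa(-2)=-300, E_aa(3)=6300; E_bb(-2)=20, E_bb(-1)=-16, E_bb(3)=80.
Saddle points occur where the two diagonal entries have opposite signs: (-4, -2), (-4, 3), (-3, -1), (-2, -2), (-2, 3), (3, -1). Count: 6.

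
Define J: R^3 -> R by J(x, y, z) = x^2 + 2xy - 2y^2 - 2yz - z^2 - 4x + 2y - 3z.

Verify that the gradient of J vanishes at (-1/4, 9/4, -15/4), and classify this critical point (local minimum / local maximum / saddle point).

∇J = (2x + 2y - 4, 2x - 4y - 2z + 2, -2y - 2z - 3); substituting (-1/4, 9/4, -15/4) gives ∇J = (0, 0, 0), so (-1/4, 9/4, -15/4) is indeed a critical point.
The Hessian is constant: H = [[2, 2, 0], [2, -4, -2], [0, -2, -2]].
Leading principal minors: Δ₁ = 2, Δ₂ = -12, Δ₃ = 16.
The minors fit neither the all-positive nor the alternating-sign pattern, so H is indefinite: a saddle point.

saddle point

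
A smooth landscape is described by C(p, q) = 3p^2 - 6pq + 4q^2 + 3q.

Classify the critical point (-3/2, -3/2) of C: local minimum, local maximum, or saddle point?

The Hessian of C is constant: H = [[6, -6], [-6, 8]].
det(H) = 6·8 − (-6)² = 12.
det(H) > 0 and tr(H) = 14 > 0, so H is positive definite and the point is a local minimum.

local minimum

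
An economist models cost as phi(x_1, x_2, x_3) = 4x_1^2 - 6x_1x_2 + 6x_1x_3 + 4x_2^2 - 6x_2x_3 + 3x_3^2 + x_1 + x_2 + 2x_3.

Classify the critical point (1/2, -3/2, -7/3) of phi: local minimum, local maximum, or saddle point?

local minimum

The Hessian is constant: H = [[8, -6, 6], [-6, 8, -6], [6, -6, 6]].
Leading principal minors: Δ₁ = 8, Δ₂ = 28, Δ₃ = 24.
All leading minors are positive, so H is positive definite: a local minimum.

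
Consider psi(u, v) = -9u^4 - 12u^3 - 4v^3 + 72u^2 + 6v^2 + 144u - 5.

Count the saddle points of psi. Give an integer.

3

psi separates as a function of u plus a function of v, so ∇psi=0 decouples.
∂psi/∂u = -36(u - 2)(u + 1)(u + 2) = 0 at u ∈ {-2, -1, 2}; ∂psi/∂v = -12v(v - 1) = 0 at v ∈ {0, 1}.
The Hessian is diagonal: diag(psi_uu, psi_vv). Second derivatives: psi_uu(-2)=-144, psi_uu(-1)=108, psi_uu(2)=-432; psi_vv(0)=12, psi_vv(1)=-12.
Saddle points occur where the two diagonal entries have opposite signs: (-2, 0), (-1, 1), (2, 0). Count: 3.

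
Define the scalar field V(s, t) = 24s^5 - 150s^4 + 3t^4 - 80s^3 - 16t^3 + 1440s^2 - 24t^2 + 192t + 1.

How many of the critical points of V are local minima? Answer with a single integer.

V separates as a function of s plus a function of t, so ∇V=0 decouples.
∂V/∂s = 120s(s - 4)(s - 3)(s + 2) = 0 at s ∈ {-2, 0, 3, 4}; ∂V/∂t = 12(t - 4)(t - 2)(t + 2) = 0 at t ∈ {-2, 2, 4}.
The Hessian is diagonal: diag(V_ss, V_tt). Second derivatives: V_ss(-2)=-7200, V_ss(0)=2880, V_ss(3)=-1800, V_ss(4)=2880; V_tt(-2)=288, V_tt(2)=-96, V_tt(4)=144.
Local minima occur where both diagonal entries positive: (0, -2), (0, 4), (4, -2), (4, 4). Count: 4.

4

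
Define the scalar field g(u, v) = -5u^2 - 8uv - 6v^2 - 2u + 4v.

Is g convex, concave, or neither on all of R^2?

g is quadratic, so its Hessian is the constant matrix H = [[-10, -8], [-8, -12]].
det(H) = 56, tr(H) = -22.
det(H) > 0 and tr(H) < 0, so H is negative definite everywhere: concave.

concave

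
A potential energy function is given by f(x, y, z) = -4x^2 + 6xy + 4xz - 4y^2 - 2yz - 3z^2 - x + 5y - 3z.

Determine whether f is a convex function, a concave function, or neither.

concave

f is quadratic, so its Hessian is the constant matrix H = [[-8, 6, 4], [6, -8, -2], [4, -2, -6]].
Leading principal minors: -8, 28, -104.
Signs alternate −, +, − ⇒ H ≺ 0 ⇒ concave.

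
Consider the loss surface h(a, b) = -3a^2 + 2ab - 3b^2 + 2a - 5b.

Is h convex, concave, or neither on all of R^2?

h is quadratic, so its Hessian is the constant matrix H = [[-6, 2], [2, -6]].
det(H) = 32, tr(H) = -12.
det(H) > 0 and tr(H) < 0, so H is negative definite everywhere: concave.

concave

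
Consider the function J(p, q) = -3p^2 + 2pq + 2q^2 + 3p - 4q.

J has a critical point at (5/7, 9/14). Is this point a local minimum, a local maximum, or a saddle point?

saddle point

The Hessian of J is constant: H = [[-6, 2], [2, 4]].
det(H) = (-6)·4 − 2² = -28.
Since det(H) < 0, H is indefinite and the critical point is a saddle point.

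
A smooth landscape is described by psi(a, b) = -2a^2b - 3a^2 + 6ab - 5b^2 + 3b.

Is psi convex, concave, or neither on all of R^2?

neither

The term -2a^2b is cubic, so the Hessian is not constant.
∂²psi/∂a² = -4b - 6, which takes both signs as b varies (negative for sufficiently large b). A diagonal entry of the Hessian changing sign means the Hessian is neither positive- nor negative-semidefinite on all of R^2.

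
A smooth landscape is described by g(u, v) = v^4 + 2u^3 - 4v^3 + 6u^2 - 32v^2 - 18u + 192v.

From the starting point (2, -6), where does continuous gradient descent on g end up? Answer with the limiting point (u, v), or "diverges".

(1, -4)

g is separable, so gradient descent decouples: u follows -∂g/∂u, v follows -∂g/∂v.
∂g/∂u = 6(u - 1)(u + 3); at u=2 this is 30, so u decreases.
∂g/∂v = 4(v - 4)(v - 3)(v + 4); at v=-6 this is -720, so v increases.
u converges to its nearest critical value 1 (a local min of the u-part); v converges to -4. The iterate converges to (1, -4).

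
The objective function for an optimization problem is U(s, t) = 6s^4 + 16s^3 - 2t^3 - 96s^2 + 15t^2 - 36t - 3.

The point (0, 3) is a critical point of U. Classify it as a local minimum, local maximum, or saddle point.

The mixed partial ∂²U/∂s∂t is 0, so the Hessian at any point is diag(U_ss, U_tt) = diag(24(3s^2 + 4s - 8), 6(-2t + 5)).
At (0, 3): H = diag(-192, -6).
Both eigenvalues are negative, so H is negative definite: a local maximum.

local maximum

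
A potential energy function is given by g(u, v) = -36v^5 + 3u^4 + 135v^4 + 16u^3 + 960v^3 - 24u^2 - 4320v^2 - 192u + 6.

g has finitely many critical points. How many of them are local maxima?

g separates as a function of u plus a function of v, so ∇g=0 decouples.
∂g/∂u = 12(u - 2)(u + 2)(u + 4) = 0 at u ∈ {-4, -2, 2}; ∂g/∂v = -180v(v - 4)(v - 3)(v + 4) = 0 at v ∈ {-4, 0, 3, 4}.
The Hessian is diagonal: diag(g_uu, g_vv). Second derivatives: g_uu(-4)=144, g_uu(-2)=-96, g_uu(2)=288; g_vv(-4)=40320, g_vv(0)=-8640, g_vv(3)=3780, g_vv(4)=-5760.
Local maxima occur where both diagonal entries negative: (-2, 0), (-2, 4). Count: 2.

2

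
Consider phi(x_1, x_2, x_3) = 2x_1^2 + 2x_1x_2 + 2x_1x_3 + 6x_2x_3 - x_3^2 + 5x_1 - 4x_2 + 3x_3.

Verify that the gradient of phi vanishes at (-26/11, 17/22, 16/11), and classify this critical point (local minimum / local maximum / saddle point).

saddle point

∇phi = (4x_1 + 2x_2 + 2x_3 + 5, 2x_1 + 6x_3 - 4, 2x_1 + 6x_2 - 2x_3 + 3); substituting (-26/11, 17/22, 16/11) gives ∇phi = (0, 0, 0), so (-26/11, 17/22, 16/11) is indeed a critical point.
The Hessian is constant: H = [[4, 2, 2], [2, 0, 6], [2, 6, -2]].
Leading principal minors: Δ₁ = 4, Δ₂ = -4, Δ₃ = -88.
The minors fit neither the all-positive nor the alternating-sign pattern, so H is indefinite: a saddle point.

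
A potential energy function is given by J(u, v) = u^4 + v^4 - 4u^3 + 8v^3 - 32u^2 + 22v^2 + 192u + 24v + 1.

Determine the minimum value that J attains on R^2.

J(u,v) separates as P(u) + Q(v) + 1, so its minimum is min P + min Q + 1.
P'(u) = 4(u - 4)(u - 3)(u + 4) vanishes at u ∈ {-4, 3, 4}; Q'(v) = 4(v + 1)(v + 2)(v + 3) vanishes at v ∈ {-3, -2, -1}.
Local minima of P (where P''>0): P(-4)=-768, P(4)=256. Local minima of Q: Q(-3)=-9, Q(-1)=-9.
So the global minimum of J is P(-4) + Q(-3) + 1 = -768 − 9 + 1 = -776, attained at (-4, -3).

-776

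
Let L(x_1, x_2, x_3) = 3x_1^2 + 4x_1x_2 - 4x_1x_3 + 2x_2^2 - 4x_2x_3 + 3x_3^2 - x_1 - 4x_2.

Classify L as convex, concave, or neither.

L is quadratic, so its Hessian is the constant matrix H = [[6, 4, -4], [4, 4, -4], [-4, -4, 6]].
Leading principal minors: 6, 8, 16.
All positive ⇒ H ≻ 0 ⇒ convex.

convex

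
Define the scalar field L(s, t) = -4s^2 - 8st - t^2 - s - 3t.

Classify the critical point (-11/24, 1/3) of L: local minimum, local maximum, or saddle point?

The Hessian of L is constant: H = [[-8, -8], [-8, -2]].
det(H) = (-8)·(-2) − (-8)² = -48.
Since det(H) < 0, H is indefinite and the critical point is a saddle point.

saddle point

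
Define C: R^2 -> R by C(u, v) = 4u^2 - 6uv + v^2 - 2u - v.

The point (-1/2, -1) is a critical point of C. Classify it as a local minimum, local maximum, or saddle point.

The Hessian of C is constant: H = [[8, -6], [-6, 2]].
det(H) = 8·2 − (-6)² = -20.
Since det(H) < 0, H is indefinite and the critical point is a saddle point.

saddle point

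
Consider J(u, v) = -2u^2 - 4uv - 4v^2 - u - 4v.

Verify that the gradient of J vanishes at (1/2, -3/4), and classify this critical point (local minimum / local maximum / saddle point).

∇J = (-4u - 4v - 1, -4u - 8v - 4); substituting (1/2, -3/4) gives ∇J = (0, 0), so (1/2, -3/4) is indeed a critical point.
The Hessian of J is constant: H = [[-4, -4], [-4, -8]].
det(H) = (-4)·(-8) − (-4)² = 16.
det(H) > 0 and tr(H) = -12 < 0, so H is negative definite and the point is a local maximum.

local maximum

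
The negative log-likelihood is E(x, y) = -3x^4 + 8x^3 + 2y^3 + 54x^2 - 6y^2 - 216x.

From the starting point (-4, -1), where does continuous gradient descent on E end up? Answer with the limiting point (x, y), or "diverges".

E is separable, so gradient descent decouples: x follows -∂E/∂x, y follows -∂E/∂y.
∂E/∂x = -12(x - 3)(x - 2)(x + 3); at x=-4 this is 504, so x decreases.
∂E/∂y = 6y(y - 2); at y=-1 this is 18, so y decreases.
The x-coordinate has no critical point in that direction and runs off to infinity.

diverges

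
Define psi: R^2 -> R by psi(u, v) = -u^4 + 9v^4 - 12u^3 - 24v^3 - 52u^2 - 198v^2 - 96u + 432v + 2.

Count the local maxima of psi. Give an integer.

2

psi separates as a function of u plus a function of v, so ∇psi=0 decouples.
∂psi/∂u = -4(u + 2)(u + 3)(u + 4) = 0 at u ∈ {-4, -3, -2}; ∂psi/∂v = 36(v - 4)(v - 1)(v + 3) = 0 at v ∈ {-3, 1, 4}.
The Hessian is diagonal: diag(psi_uu, psi_vv). Second derivatives: psi_uu(-4)=-8, psi_uu(-3)=4, psi_uu(-2)=-8; psi_vv(-3)=1008, psi_vv(1)=-432, psi_vv(4)=756.
Local maxima occur where both diagonal entries negative: (-4, 1), (-2, 1). Count: 2.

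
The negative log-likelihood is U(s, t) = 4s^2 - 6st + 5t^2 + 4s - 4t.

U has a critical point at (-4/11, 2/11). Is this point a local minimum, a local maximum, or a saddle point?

The Hessian of U is constant: H = [[8, -6], [-6, 10]].
det(H) = 8·10 − (-6)² = 44.
det(H) > 0 and tr(H) = 18 > 0, so H is positive definite and the point is a local minimum.

local minimum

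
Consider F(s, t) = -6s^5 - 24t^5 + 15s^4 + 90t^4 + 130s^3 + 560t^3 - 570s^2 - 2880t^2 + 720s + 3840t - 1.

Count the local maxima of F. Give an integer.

4

F separates as a function of s plus a function of t, so ∇F=0 decouples.
∂F/∂s = -30(s - 3)(s - 2)(s - 1)(s + 4) = 0 at s ∈ {-4, 1, 2, 3}; ∂F/∂t = -120(t - 4)(t - 2)(t - 1)(t + 4) = 0 at t ∈ {-4, 1, 2, 4}.
The Hessian is diagonal: diag(F_ss, F_tt). Second derivatives: F_ss(-4)=6300, F_ss(1)=-300, F_ss(2)=180, F_ss(3)=-420; F_tt(-4)=28800, F_tt(1)=-1800, F_tt(2)=1440, F_tt(4)=-5760.
Local maxima occur where both diagonal entries negative: (1, 1), (1, 4), (3, 1), (3, 4). Count: 4.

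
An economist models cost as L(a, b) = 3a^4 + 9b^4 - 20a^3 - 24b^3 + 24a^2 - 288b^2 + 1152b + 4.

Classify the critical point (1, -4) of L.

The mixed partial ∂²L/∂a∂b is 0, so the Hessian at any point is diag(L_aa, L_bb) = diag(12(3a^2 - 10a + 4), 36(3b^2 - 4b - 16)).
At (1, -4): H = diag(-36, 1728).
The eigenvalues have opposite signs, so H is indefinite: a saddle point.

saddle point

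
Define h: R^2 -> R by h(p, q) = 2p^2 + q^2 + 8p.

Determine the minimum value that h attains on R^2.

-8

h(p,q) separates as A(p) + B(q), so its minimum is min A + min B.
A'(p) = 4p + 8 vanishes at p ∈ {-2}; B'(q) = 2q vanishes at q ∈ {0}.
Local minima of A (where A''>0): A(-2)=-8. Local minima of B: B(0)=0.
So the global minimum of h is A(-2) + B(0) = -8 + 0 = -8, attained at (-2, 0).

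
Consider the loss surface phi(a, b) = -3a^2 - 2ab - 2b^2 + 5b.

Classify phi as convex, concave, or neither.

phi is quadratic, so its Hessian is the constant matrix H = [[-6, -2], [-2, -4]].
det(H) = 20, tr(H) = -10.
det(H) > 0 and tr(H) < 0, so H is negative definite everywhere: concave.

concave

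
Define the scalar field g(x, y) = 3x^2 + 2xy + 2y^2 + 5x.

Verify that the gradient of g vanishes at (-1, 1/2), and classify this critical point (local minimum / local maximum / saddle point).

local minimum

∇g = (6x + 2y + 5, 2x + 4y); substituting (-1, 1/2) gives ∇g = (0, 0), so (-1, 1/2) is indeed a critical point.
The Hessian of g is constant: H = [[6, 2], [2, 4]].
det(H) = 6·4 − 2² = 20.
det(H) > 0 and tr(H) = 10 > 0, so H is positive definite and the point is a local minimum.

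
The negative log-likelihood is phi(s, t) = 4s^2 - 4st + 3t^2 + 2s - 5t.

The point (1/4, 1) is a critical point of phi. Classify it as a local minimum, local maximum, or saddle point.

local minimum

The Hessian of phi is constant: H = [[8, -4], [-4, 6]].
det(H) = 8·6 − (-4)² = 32.
det(H) > 0 and tr(H) = 14 > 0, so H is positive definite and the point is a local minimum.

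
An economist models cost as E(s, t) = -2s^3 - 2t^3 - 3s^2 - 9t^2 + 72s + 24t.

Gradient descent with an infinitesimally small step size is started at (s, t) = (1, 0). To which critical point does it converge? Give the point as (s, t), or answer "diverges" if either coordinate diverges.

(-4, -4)

E is separable, so gradient descent decouples: s follows -∂E/∂s, t follows -∂E/∂t.
∂E/∂s = -6(s - 3)(s + 4); at s=1 this is 60, so s decreases.
∂E/∂t = -6(t - 1)(t + 4); at t=0 this is 24, so t decreases.
s converges to its nearest critical value -4 (a local min of the s-part); t converges to -4. The iterate converges to (-4, -4).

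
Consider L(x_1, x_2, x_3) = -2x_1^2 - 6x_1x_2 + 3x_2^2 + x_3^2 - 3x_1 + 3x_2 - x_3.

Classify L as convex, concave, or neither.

neither

L is quadratic, so its Hessian is the constant matrix H = [[-4, -6, 0], [-6, 6, 0], [0, 0, 2]].
Leading principal minors: -4, -60, -120.
Neither pattern holds ⇒ H is indefinite ⇒ neither convex nor concave.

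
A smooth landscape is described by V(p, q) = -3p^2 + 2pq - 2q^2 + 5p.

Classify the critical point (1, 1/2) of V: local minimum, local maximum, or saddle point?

local maximum

The Hessian of V is constant: H = [[-6, 2], [2, -4]].
det(H) = (-6)·(-4) − 2² = 20.
det(H) > 0 and tr(H) = -10 < 0, so H is negative definite and the point is a local maximum.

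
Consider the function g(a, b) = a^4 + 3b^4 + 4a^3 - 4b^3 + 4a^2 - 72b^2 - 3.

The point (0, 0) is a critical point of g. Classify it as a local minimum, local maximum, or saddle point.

The mixed partial ∂²g/∂a∂b is 0, so the Hessian at any point is diag(g_aa, g_bb) = diag(4(3a^2 + 6a + 2), 12(3b^2 - 2b - 12)).
At (0, 0): H = diag(8, -144).
The eigenvalues have opposite signs, so H is indefinite: a saddle point.

saddle point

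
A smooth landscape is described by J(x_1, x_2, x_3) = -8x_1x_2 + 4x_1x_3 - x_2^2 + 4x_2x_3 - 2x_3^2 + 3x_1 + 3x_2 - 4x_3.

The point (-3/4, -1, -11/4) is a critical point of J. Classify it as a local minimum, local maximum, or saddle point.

saddle point

The Hessian is constant: H = [[0, -8, 4], [-8, -2, 4], [4, 4, -4]].
Leading principal minors: Δ₁ = 0, Δ₂ = -64, Δ₃ = 32.
The minors fit neither the all-positive nor the alternating-sign pattern, so H is indefinite: a saddle point.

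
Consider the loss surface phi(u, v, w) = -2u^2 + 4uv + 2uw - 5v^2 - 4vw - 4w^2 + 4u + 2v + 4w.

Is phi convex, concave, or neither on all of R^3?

phi is quadratic, so its Hessian is the constant matrix H = [[-4, 4, 2], [4, -10, -4], [2, -4, -8]].
Leading principal minors: -4, 24, -152.
Signs alternate −, +, − ⇒ H ≺ 0 ⇒ concave.

concave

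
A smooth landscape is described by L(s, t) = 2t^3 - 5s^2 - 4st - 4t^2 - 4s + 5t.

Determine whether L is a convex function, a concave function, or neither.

The term 2t^3 is cubic, so the Hessian is not constant.
∂²L/∂t² = 12t - 8, which takes both signs as t varies (negative for sufficiently negative t). A diagonal entry of the Hessian changing sign means the Hessian is neither positive- nor negative-semidefinite on all of R^2.

neither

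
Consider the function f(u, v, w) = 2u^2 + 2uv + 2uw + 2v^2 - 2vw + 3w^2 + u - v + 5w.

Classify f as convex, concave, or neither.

convex

f is quadratic, so its Hessian is the constant matrix H = [[4, 2, 2], [2, 4, -2], [2, -2, 6]].
Leading principal minors: 4, 12, 24.
All positive ⇒ H ≻ 0 ⇒ convex.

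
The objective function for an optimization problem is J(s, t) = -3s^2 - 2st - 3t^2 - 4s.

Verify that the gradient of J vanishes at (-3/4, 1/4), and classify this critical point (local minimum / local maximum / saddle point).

local maximum

∇J = (-6s - 2t - 4, -2s - 6t); substituting (-3/4, 1/4) gives ∇J = (0, 0), so (-3/4, 1/4) is indeed a critical point.
The Hessian of J is constant: H = [[-6, -2], [-2, -6]].
det(H) = (-6)·(-6) − (-2)² = 32.
det(H) > 0 and tr(H) = -12 < 0, so H is negative definite and the point is a local maximum.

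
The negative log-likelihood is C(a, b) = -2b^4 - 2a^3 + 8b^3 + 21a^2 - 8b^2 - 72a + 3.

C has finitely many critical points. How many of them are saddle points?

3

C separates as a function of a plus a function of b, so ∇C=0 decouples.
∂C/∂a = -6(a - 4)(a - 3) = 0 at a ∈ {3, 4}; ∂C/∂b = -8b(b - 2)(b - 1) = 0 at b ∈ {0, 1, 2}.
The Hessian is diagonal: diag(C_aa, C_bb). Second derivatives: C_aa(3)=6, C_aa(4)=-6; C_bb(0)=-16, C_bb(1)=8, C_bb(2)=-16.
Saddle points occur where the two diagonal entries have opposite signs: (3, 0), (3, 2), (4, 1). Count: 3.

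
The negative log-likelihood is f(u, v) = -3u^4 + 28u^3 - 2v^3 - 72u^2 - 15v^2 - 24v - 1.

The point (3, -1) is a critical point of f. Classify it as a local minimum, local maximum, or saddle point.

The mixed partial ∂²f/∂u∂v is 0, so the Hessian at any point is diag(f_uu, f_vv) = diag(12(-3u^2 + 14u - 12), -6(2v + 5)).
At (3, -1): H = diag(36, -18).
The eigenvalues have opposite signs, so H is indefinite: a saddle point.

saddle point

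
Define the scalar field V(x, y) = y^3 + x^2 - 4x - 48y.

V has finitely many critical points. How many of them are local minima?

1

V separates as a function of x plus a function of y, so ∇V=0 decouples.
∂V/∂x = 2(x - 2) = 0 at x ∈ {2}; ∂V/∂y = 3(y - 4)(y + 4) = 0 at y ∈ {-4, 4}.
The Hessian is diagonal: diag(V_xx, V_yy). Second derivatives: V_xx(2)=2; V_yy(-4)=-24, V_yy(4)=24.
Local minima occur where both diagonal entries positive: (2, 4). Count: 1.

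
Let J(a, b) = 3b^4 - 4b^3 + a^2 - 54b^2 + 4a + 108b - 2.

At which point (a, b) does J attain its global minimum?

(-2, -3)

J(a,b) separates as P(a) + Q(b) − 2, so its minimum is min P + min Q − 2.
P'(a) = 2a + 4 vanishes at a ∈ {-2}; Q'(b) = 12(b - 3)(b - 1)(b + 3) vanishes at b ∈ {-3, 1, 3}.
Local minima of P (where P''>0): P(-2)=-4. Local minima of Q: Q(-3)=-459, Q(3)=-27.
So the global minimum of J is P(-2) + Q(-3) − 2 = -4 − 459 − 2 = -465, attained at (-2, -3).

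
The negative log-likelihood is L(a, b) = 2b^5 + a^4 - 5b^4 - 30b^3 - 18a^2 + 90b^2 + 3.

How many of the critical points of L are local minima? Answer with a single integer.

4

L separates as a function of a plus a function of b, so ∇L=0 decouples.
∂L/∂a = 4a(a - 3)(a + 3) = 0 at a ∈ {-3, 0, 3}; ∂L/∂b = 10b(b - 3)(b - 2)(b + 3) = 0 at b ∈ {-3, 0, 2, 3}.
The Hessian is diagonal: diag(L_aa, L_bb). Second derivatives: L_aa(-3)=72, L_aa(0)=-36, L_aa(3)=72; L_bb(-3)=-900, L_bb(0)=180, L_bb(2)=-100, L_bb(3)=180.
Local minima occur where both diagonal entries positive: (-3, 0), (-3, 3), (3, 0), (3, 3). Count: 4.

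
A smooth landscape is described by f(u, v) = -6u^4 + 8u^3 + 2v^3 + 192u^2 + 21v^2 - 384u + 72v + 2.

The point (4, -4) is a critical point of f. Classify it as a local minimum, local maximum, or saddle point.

local maximum

The mixed partial ∂²f/∂u∂v is 0, so the Hessian at any point is diag(f_uu, f_vv) = diag(24(-3u^2 + 2u + 16), 6(2v + 7)).
At (4, -4): H = diag(-576, -6).
Both eigenvalues are negative, so H is negative definite: a local maximum.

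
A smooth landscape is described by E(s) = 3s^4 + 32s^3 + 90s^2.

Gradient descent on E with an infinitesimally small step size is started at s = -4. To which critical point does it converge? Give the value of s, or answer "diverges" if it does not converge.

E'(s) = 12s(s + 3)(s + 5), so E'(-4) = 48.
Gradient descent moves in the -E' direction, i.e. s is decreasing.
The nearest critical point in that direction is s = -5, where E'' = 120 > 0 (a local minimum). The iterate converges there.

-5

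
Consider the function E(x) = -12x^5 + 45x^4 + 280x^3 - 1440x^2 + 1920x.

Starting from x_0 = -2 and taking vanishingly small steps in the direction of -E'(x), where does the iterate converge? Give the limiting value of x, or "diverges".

E'(x) = -60(x - 4)(x - 2)(x - 1)(x + 4), so E'(-2) = 8640.
Gradient descent moves in the -E' direction, i.e. x is decreasing.
The nearest critical point in that direction is x = -4, where E'' = 14400 > 0 (a local minimum). The iterate converges there.

-4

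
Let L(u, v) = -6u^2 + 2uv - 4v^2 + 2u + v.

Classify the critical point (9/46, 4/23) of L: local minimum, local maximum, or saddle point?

local maximum

The Hessian of L is constant: H = [[-12, 2], [2, -8]].
det(H) = (-12)·(-8) − 2² = 92.
det(H) > 0 and tr(H) = -20 < 0, so H is negative definite and the point is a local maximum.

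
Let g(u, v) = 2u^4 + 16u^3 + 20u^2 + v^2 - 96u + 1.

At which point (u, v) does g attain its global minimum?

(1, 0)

g(u,v) separates as P(u) + Q(v) + 1, so its minimum is min P + min Q + 1.
P'(u) = 8(u - 1)(u + 3)(u + 4) vanishes at u ∈ {-4, -3, 1}; Q'(v) = 2v vanishes at v ∈ {0}.
Local minima of P (where P''>0): P(-4)=192, P(1)=-58. Local minima of Q: Q(0)=0.
So the global minimum of g is P(1) + Q(0) + 1 = -58 + 0 + 1 = -57, attained at (1, 0).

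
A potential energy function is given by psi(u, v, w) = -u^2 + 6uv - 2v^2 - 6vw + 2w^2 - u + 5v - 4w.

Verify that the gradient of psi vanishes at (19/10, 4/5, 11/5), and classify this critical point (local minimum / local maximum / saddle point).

saddle point

∇psi = (-2u + 6v - 1, 6u - 4v - 6w + 5, -6v + 4w - 4); substituting (19/10, 4/5, 11/5) gives ∇psi = (0, 0, 0), so (19/10, 4/5, 11/5) is indeed a critical point.
The Hessian is constant: H = [[-2, 6, 0], [6, -4, -6], [0, -6, 4]].
Leading principal minors: Δ₁ = -2, Δ₂ = -28, Δ₃ = -40.
The minors fit neither the all-positive nor the alternating-sign pattern, so H is indefinite: a saddle point.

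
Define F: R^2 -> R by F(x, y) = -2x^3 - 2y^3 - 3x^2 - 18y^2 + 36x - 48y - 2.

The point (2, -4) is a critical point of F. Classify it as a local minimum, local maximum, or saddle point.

The mixed partial ∂²F/∂x∂y is 0, so the Hessian at any point is diag(F_xx, F_yy) = diag(-6(2x + 1), -12(y + 3)).
At (2, -4): H = diag(-30, 12).
The eigenvalues have opposite signs, so H is indefinite: a saddle point.

saddle point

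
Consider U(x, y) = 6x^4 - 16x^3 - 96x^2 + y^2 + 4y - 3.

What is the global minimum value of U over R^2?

U(x,y) separates as P(x) + Q(y) − 3, so its minimum is min P + min Q − 3.
P'(x) = 24x(x - 4)(x + 2) vanishes at x ∈ {-2, 0, 4}; Q'(y) = 2y + 4 vanishes at y ∈ {-2}.
Local minima of P (where P''>0): P(-2)=-160, P(4)=-1024. Local minima of Q: Q(-2)=-4.
So the global minimum of U is P(4) + Q(-2) − 3 = -1024 − 4 − 3 = -1031, attained at (4, -2).

-1031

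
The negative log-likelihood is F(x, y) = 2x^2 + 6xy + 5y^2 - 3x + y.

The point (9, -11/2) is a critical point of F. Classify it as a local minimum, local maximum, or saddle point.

The Hessian of F is constant: H = [[4, 6], [6, 10]].
det(H) = 4·10 − 6² = 4.
det(H) > 0 and tr(H) = 14 > 0, so H is positive definite and the point is a local minimum.

local minimum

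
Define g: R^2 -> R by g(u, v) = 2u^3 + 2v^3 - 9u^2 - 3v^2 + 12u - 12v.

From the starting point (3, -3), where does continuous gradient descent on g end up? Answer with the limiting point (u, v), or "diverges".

g is separable, so gradient descent decouples: u follows -∂g/∂u, v follows -∂g/∂v.
∂g/∂u = 6(u - 2)(u - 1); at u=3 this is 12, so u decreases.
∂g/∂v = 6(v - 2)(v + 1); at v=-3 this is 60, so v decreases.
The v-coordinate has no critical point in that direction and runs off to infinity.

diverges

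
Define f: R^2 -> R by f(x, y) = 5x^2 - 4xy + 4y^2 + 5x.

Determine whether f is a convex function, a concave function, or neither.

convex

f is quadratic, so its Hessian is the constant matrix H = [[10, -4], [-4, 8]].
det(H) = 64, tr(H) = 18.
det(H) > 0 and tr(H) > 0, so H is positive definite everywhere: convex.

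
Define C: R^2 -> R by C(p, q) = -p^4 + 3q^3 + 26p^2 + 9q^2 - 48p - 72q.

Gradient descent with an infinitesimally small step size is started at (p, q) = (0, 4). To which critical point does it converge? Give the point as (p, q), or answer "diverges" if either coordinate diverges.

(1, 2)

C is separable, so gradient descent decouples: p follows -∂C/∂p, q follows -∂C/∂q.
∂C/∂p = -4(p - 3)(p - 1)(p + 4); at p=0 this is -48, so p increases.
∂C/∂q = 9(q - 2)(q + 4); at q=4 this is 144, so q decreases.
p converges to its nearest critical value 1 (a local min of the p-part); q converges to 2. The iterate converges to (1, 2).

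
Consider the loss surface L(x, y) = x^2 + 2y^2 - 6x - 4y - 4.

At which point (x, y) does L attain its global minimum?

(3, 1)

L(x,y) separates as P(x) + Q(y) − 4, so its minimum is min P + min Q − 4.
P'(x) = 2x - 6 vanishes at x ∈ {3}; Q'(y) = 4y - 4 vanishes at y ∈ {1}.
Local minima of P (where P''>0): P(3)=-9. Local minima of Q: Q(1)=-2.
So the global minimum of L is P(3) + Q(1) − 4 = -9 − 2 − 4 = -15, attained at (3, 1).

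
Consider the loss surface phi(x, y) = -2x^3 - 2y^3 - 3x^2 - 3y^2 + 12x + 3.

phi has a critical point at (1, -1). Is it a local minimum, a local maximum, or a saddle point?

saddle point

The mixed partial ∂²phi/∂x∂y is 0, so the Hessian at any point is diag(phi_xx, phi_yy) = diag(-6(2x + 1), -6(2y + 1)).
At (1, -1): H = diag(-18, 6).
The eigenvalues have opposite signs, so H is indefinite: a saddle point.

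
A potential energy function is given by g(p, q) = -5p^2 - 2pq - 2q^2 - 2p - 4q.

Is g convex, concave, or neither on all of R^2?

g is quadratic, so its Hessian is the constant matrix H = [[-10, -2], [-2, -4]].
det(H) = 36, tr(H) = -14.
det(H) > 0 and tr(H) < 0, so H is negative definite everywhere: concave.

concave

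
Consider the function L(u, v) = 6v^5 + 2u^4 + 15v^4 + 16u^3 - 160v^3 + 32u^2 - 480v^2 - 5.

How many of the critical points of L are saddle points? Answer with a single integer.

L separates as a function of u plus a function of v, so ∇L=0 decouples.
∂L/∂u = 8u(u + 2)(u + 4) = 0 at u ∈ {-4, -2, 0}; ∂L/∂v = 30v(v - 4)(v + 2)(v + 4) = 0 at v ∈ {-4, -2, 0, 4}.
The Hessian is diagonal: diag(L_uu, L_vv). Second derivatives: L_uu(-4)=64, L_uu(-2)=-32, L_uu(0)=64; L_vv(-4)=-1920, L_vv(-2)=720, L_vv(0)=-960, L_vv(4)=5760.
Saddle points occur where the two diagonal entries have opposite signs: (-4, -4), (-4, 0), (-2, -2), (-2, 4), (0, -4), (0, 0). Count: 6.

6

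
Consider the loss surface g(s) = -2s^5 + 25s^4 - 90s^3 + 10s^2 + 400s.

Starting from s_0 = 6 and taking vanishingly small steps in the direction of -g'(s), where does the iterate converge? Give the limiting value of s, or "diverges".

g'(s) = -10(s - 5)(s - 4)(s - 2)(s + 1), so g'(6) = -560.
Gradient descent moves in the -g' direction, i.e. s is increasing.
There is no critical point above s=6, and g' keeps the same sign, so the iterate runs off to +∞.

diverges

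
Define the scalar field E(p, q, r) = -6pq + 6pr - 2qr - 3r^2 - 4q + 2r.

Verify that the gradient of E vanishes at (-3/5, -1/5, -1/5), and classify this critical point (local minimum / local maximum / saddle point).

∇E = (-6q + 6r, -6p - 2r - 4, 6p - 2q - 6r + 2); substituting (-3/5, -1/5, -1/5) gives ∇E = (0, 0, 0), so (-3/5, -1/5, -1/5) is indeed a critical point.
The Hessian is constant: H = [[0, -6, 6], [-6, 0, -2], [6, -2, -6]].
Leading principal minors: Δ₁ = 0, Δ₂ = -36, Δ₃ = 360.
The minors fit neither the all-positive nor the alternating-sign pattern, so H is indefinite: a saddle point.

saddle point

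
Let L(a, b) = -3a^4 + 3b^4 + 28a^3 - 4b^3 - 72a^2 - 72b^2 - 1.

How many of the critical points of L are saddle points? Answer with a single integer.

5

L separates as a function of a plus a function of b, so ∇L=0 decouples.
∂L/∂a = -12a(a - 4)(a - 3) = 0 at a ∈ {0, 3, 4}; ∂L/∂b = 12b(b - 4)(b + 3) = 0 at b ∈ {-3, 0, 4}.
The Hessian is diagonal: diag(L_aa, L_bb). Second derivatives: L_aa(0)=-144, L_aa(3)=36, L_aa(4)=-48; L_bb(-3)=252, L_bb(0)=-144, L_bb(4)=336.
Saddle points occur where the two diagonal entries have opposite signs: (0, -3), (0, 4), (3, 0), (4, -3), (4, 4). Count: 5.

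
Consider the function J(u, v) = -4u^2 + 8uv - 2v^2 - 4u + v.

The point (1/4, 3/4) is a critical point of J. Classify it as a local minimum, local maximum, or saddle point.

The Hessian of J is constant: H = [[-8, 8], [8, -4]].
det(H) = (-8)·(-4) − 8² = -32.
Since det(H) < 0, H is indefinite and the critical point is a saddle point.

saddle point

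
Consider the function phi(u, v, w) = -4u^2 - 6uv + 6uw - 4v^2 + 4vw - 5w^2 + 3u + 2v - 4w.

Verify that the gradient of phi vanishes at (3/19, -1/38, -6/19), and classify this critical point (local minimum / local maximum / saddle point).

∇phi = (-8u - 6v + 6w + 3, -6u - 8v + 4w + 2, 6u + 4v - 10w - 4); substituting (3/19, -1/38, -6/19) gives ∇phi = (0, 0, 0), so (3/19, -1/38, -6/19) is indeed a critical point.
The Hessian is constant: H = [[-8, -6, 6], [-6, -8, 4], [6, 4, -10]].
Leading principal minors: Δ₁ = -8, Δ₂ = 28, Δ₃ = -152.
The minors alternate sign starting negative (−, +, −), so H is negative definite: a local maximum.

local maximum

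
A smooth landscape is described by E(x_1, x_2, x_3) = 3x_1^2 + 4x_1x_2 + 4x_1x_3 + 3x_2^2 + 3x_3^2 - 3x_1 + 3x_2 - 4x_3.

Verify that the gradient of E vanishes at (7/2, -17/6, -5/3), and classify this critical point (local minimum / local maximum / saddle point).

local minimum

∇E = (6x_1 + 4x_2 + 4x_3 - 3, 4x_1 + 6x_2 + 3, 4x_1 + 6x_3 - 4); substituting (7/2, -17/6, -5/3) gives ∇E = (0, 0, 0), so (7/2, -17/6, -5/3) is indeed a critical point.
The Hessian is constant: H = [[6, 4, 4], [4, 6, 0], [4, 0, 6]].
Leading principal minors: Δ₁ = 6, Δ₂ = 20, Δ₃ = 24.
All leading minors are positive, so H is positive definite: a local minimum.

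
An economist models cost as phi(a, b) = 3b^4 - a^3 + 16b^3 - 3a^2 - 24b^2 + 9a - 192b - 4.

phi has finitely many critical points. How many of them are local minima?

phi separates as a function of a plus a function of b, so ∇phi=0 decouples.
∂phi/∂a = -3(a - 1)(a + 3) = 0 at a ∈ {-3, 1}; ∂phi/∂b = 12(b - 2)(b + 2)(b + 4) = 0 at b ∈ {-4, -2, 2}.
The Hessian is diagonal: diag(phi_aa, phi_bb). Second derivatives: phi_aa(-3)=12, phi_aa(1)=-12; phi_bb(-4)=144, phi_bb(-2)=-96, phi_bb(2)=288.
Local minima occur where both diagonal entries positive: (-3, -4), (-3, 2). Count: 2.

2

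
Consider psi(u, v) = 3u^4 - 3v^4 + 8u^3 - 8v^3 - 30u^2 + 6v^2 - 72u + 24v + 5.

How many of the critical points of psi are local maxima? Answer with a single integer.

psi separates as a function of u plus a function of v, so ∇psi=0 decouples.
∂psi/∂u = 12(u - 2)(u + 1)(u + 3) = 0 at u ∈ {-3, -1, 2}; ∂psi/∂v = -12(v - 1)(v + 1)(v + 2) = 0 at v ∈ {-2, -1, 1}.
The Hessian is diagonal: diag(psi_uu, psi_vv). Second derivatives: psi_uu(-3)=120, psi_uu(-1)=-72, psi_uu(2)=180; psi_vv(-2)=-36, psi_vv(-1)=24, psi_vv(1)=-72.
Local maxima occur where both diagonal entries negative: (-1, -2), (-1, 1). Count: 2.

2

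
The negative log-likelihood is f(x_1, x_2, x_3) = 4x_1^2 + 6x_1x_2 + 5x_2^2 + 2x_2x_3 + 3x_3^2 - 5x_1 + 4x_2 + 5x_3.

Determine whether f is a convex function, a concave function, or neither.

convex

f is quadratic, so its Hessian is the constant matrix H = [[8, 6, 0], [6, 10, 2], [0, 2, 6]].
Leading principal minors: 8, 44, 232.
All positive ⇒ H ≻ 0 ⇒ convex.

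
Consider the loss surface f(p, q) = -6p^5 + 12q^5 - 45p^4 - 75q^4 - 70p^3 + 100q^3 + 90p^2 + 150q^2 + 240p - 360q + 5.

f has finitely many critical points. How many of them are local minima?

4

f separates as a function of p plus a function of q, so ∇f=0 decouples.
∂f/∂p = -30(p - 1)(p + 1)(p + 2)(p + 4) = 0 at p ∈ {-4, -2, -1, 1}; ∂f/∂q = 60(q - 3)(q - 2)(q - 1)(q + 1) = 0 at q ∈ {-1, 1, 2, 3}.
The Hessian is diagonal: diag(f_pp, f_qq). Second derivatives: f_pp(-4)=900, f_pp(-2)=-180, f_pp(-1)=180, f_pp(1)=-900; f_qq(-1)=-1440, f_qq(1)=240, f_qq(2)=-180, f_qq(3)=480.
Local minima occur where both diagonal entries positive: (-4, 1), (-4, 3), (-1, 1), (-1, 3). Count: 4.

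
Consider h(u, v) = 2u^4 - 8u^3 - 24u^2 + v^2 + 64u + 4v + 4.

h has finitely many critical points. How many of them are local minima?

2

h separates as a function of u plus a function of v, so ∇h=0 decouples.
∂h/∂u = 8(u - 4)(u - 1)(u + 2) = 0 at u ∈ {-2, 1, 4}; ∂h/∂v = 2(v + 2) = 0 at v ∈ {-2}.
The Hessian is diagonal: diag(h_uu, h_vv). Second derivatives: h_uu(-2)=144, h_uu(1)=-72, h_uu(4)=144; h_vv(-2)=2.
Local minima occur where both diagonal entries positive: (-2, -2), (4, -2). Count: 2.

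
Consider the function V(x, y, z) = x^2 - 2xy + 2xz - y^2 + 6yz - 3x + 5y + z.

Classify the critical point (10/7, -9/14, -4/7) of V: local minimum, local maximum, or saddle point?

The Hessian is constant: H = [[2, -2, 2], [-2, -2, 6], [2, 6, 0]].
Leading principal minors: Δ₁ = 2, Δ₂ = -8, Δ₃ = -112.
The minors fit neither the all-positive nor the alternating-sign pattern, so H is indefinite: a saddle point.

saddle point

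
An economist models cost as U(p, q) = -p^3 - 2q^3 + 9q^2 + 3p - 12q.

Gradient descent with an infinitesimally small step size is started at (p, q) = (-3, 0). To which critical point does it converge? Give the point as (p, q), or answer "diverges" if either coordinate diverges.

(-1, 1)

U is separable, so gradient descent decouples: p follows -∂U/∂p, q follows -∂U/∂q.
∂U/∂p = -3(p - 1)(p + 1); at p=-3 this is -24, so p increases.
∂U/∂q = -6(q - 2)(q - 1); at q=0 this is -12, so q increases.
p converges to its nearest critical value -1 (a local min of the p-part); q converges to 1. The iterate converges to (-1, 1).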